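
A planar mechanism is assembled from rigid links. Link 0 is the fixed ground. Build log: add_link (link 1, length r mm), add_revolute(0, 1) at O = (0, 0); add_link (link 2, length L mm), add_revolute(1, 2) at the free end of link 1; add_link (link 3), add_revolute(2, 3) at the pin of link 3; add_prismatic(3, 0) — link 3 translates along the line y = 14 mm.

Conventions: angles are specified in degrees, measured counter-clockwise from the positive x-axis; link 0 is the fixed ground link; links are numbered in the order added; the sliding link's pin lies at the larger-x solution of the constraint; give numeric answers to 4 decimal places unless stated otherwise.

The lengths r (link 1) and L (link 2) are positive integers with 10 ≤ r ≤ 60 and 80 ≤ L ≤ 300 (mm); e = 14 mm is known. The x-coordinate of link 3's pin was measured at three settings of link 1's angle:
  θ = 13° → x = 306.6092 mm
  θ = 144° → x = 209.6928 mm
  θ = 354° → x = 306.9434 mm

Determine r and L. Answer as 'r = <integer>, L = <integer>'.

constraint per measurement: (x − r cos θ)² + (r sin θ − e)² = L²
subtracting the θ₁ and θ₂ equations cancels the r² and L² terms:
r = (x₁² − x₂²) / (2[(x₁cos θ₁ + e sin θ₁) − (x₂cos θ₂ + e sin θ₂)]) = 54.0000 → r = 54
L² = (x₁ − r cos θ₁)² + (r sin θ₁ − e)² = 64515.9863 → L = 254.0000 → L = 254
check at θ₃=354°: x = 306.9434 (printed 306.9434) ✓

r = 54, L = 254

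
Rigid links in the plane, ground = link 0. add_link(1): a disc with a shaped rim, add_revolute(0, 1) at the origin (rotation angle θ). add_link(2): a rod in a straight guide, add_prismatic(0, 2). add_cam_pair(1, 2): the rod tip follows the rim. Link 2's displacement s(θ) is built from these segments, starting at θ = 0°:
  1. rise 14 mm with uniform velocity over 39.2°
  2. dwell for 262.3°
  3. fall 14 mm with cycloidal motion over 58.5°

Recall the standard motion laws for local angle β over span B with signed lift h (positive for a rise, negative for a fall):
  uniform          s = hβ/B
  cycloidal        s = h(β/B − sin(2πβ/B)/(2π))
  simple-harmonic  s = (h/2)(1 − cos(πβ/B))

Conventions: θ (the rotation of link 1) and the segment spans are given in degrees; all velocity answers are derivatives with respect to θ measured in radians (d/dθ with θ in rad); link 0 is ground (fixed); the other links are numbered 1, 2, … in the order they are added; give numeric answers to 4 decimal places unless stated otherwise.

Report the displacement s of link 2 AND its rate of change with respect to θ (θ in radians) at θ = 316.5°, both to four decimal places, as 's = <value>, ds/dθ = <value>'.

segment 1 (0° to 39.2°, uniform, h = 14) is passed completely: s = 0.0000 + (14) = 14.0000
segment 2 (39.2° to 301.5°, dwell): s unchanged at 14.0000
θ = 316.5° falls in segment 3 (301.5° to 360°, cycloidal, h = -14): β = 316.5 − 301.5 = 15°, B = 58.5°; Δs = -14·(0.2564 − sin(2π·0.2564)/(2π)) = -1.3634; s = 14.0000 − 1.3634 = 12.6366
velocity in seg [301.5°–360°] (cycloidal), θ in radians: β = 15° = 0.2618 rad, B = 58.5° = 1.0210 rad; ds/dθ = (h/B)(1 − cos(2πβ/B)) = ((-14)/1.0210)(1 − cos(2π·0.2564)) = -14.263929 mm/rad

s = 12.6366, ds/dθ = -14.2639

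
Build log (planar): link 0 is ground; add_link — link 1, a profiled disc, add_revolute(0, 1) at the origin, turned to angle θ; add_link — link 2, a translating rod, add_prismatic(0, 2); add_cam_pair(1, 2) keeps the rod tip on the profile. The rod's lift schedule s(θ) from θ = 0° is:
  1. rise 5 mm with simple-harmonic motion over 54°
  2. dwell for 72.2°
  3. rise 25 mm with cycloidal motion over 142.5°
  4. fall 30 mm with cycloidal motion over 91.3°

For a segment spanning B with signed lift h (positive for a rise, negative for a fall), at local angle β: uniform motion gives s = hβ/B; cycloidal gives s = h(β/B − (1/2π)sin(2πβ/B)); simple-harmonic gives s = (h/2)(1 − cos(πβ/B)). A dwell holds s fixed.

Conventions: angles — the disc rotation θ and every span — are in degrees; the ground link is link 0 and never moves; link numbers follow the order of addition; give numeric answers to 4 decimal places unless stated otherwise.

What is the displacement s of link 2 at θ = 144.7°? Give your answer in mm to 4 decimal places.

seg 1 [0°–54°] simple-harmonic, h=5: full span → s += 5 → s = 5.0000
seg 2 [54°–126.2°] dwell: s stays 5.0000
seg 3 [126.2°–268.7°] cycloidal, h=25: θ=144.7° here. β=18.5, B=142.5. 25·(0.1298 − sin(2π·0.1298)/(2π)) = 0.3481 → s = 5.3481

5.3481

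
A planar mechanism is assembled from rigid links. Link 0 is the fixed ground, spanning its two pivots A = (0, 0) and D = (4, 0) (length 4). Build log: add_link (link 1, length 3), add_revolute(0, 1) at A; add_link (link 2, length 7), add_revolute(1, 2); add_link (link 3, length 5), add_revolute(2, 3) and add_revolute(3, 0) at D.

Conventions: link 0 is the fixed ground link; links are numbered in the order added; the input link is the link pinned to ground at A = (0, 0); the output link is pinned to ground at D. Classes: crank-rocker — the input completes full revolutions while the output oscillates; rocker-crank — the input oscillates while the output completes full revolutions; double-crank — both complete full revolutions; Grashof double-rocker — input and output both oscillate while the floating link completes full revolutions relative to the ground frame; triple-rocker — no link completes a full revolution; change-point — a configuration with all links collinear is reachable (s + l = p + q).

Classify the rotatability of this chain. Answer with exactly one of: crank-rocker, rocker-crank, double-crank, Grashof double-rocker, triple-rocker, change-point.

lengths: ground=4, input=3, coupler=7, output=5
sorted: s=3 (shortest), l=7 (longest), p+q=9
s + l = 10 vs p + q = 9
s + l > p + q → non-Grashof → no link fully rotates → triple-rocker

triple-rocker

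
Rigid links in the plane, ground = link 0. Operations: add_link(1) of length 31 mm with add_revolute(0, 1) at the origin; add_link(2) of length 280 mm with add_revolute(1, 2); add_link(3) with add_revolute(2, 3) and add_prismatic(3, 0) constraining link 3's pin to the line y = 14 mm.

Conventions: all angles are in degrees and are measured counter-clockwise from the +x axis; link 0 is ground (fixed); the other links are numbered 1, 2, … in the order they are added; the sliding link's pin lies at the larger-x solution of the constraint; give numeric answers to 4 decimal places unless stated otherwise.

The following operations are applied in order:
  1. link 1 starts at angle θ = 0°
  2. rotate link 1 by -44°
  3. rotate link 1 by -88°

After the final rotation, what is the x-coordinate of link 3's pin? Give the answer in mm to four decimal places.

geometry: r = 31 mm, L = 280 mm, e = 14 mm; θ starts at 0°
rotate link 1 by -44°: θ ← 0° -44° = -44°
rotate link 1 by -88°: θ ← -44° -88° = -132°
crank pin P = (r cos θ, r sin θ) = (-20.743049, -23.037490)
h = r sin θ − e = -23.037490 − 14 = -37.037490
x = r cos θ + √(L² − h²) = -20.743049 + 277.539591 = 256.796542

256.7965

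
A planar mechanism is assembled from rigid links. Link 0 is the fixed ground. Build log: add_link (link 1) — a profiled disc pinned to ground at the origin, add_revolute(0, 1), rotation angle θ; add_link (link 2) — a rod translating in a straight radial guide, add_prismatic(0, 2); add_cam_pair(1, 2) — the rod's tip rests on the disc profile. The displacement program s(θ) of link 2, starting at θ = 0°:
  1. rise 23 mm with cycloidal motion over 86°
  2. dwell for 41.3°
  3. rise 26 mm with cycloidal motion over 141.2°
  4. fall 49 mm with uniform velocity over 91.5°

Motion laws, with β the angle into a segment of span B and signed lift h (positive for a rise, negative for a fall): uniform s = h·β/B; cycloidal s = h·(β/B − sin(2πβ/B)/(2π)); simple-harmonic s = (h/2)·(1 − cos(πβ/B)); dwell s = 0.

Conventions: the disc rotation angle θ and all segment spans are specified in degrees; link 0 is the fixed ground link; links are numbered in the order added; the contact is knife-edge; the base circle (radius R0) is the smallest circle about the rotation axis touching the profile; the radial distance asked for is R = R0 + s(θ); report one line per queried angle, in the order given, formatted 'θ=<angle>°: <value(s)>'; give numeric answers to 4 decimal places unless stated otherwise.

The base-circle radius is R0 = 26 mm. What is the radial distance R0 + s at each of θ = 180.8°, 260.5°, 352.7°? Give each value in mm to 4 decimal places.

seg 1 [0°–86°] cycloidal, h=23: full span → s += 23 → s = 23.0000
seg 2 [86°–127.3°] dwell: s stays 23.0000
seg 3 [127.3°–268.5°] cycloidal, h=26: θ=180.8° here. β=53.5, B=141.2. 26·(0.3789 − sin(2π·0.3789)/(2π)) = 6.9977 → s = 29.9977
seg 3 [127.3°–268.5°] cycloidal, h=26: θ=260.5° here. β=133.2, B=141.2. 26·(0.9433 − sin(2π·0.9433)/(2π)) = 25.9691 → s = 48.9691
seg 3 [127.3°–268.5°] cycloidal, h=26: full span → s += 26 → s = 49.0000
seg 4 [268.5°–360°] uniform, h=-49: θ=352.7° here. β=84.2, B=91.5. -49·84.2/91.5 = -45.0907 → s = 3.9093
θ=180.8°: R = R0 + s = 26 + 29.9977 = 55.9977
θ=260.5°: R = R0 + s = 26 + 48.9691 = 74.9691
θ=352.7°: R = R0 + s = 26 + 3.9093 = 29.9093

θ=180.8°: 55.9977
θ=260.5°: 74.9691
θ=352.7°: 29.9093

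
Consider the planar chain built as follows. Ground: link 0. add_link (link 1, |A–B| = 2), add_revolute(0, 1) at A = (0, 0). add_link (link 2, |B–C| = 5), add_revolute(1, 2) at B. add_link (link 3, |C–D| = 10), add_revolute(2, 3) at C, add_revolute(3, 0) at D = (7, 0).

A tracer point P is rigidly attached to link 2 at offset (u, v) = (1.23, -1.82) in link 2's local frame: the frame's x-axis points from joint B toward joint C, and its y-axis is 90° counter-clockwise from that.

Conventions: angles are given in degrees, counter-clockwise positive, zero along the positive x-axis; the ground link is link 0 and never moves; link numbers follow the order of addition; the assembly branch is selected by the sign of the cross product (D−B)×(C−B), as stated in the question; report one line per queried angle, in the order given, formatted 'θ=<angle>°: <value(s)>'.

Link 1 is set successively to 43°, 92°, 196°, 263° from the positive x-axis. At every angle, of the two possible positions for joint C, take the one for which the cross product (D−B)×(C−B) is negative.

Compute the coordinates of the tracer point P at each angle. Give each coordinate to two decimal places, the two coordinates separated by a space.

A=(0,0), D=(7.00,0)
θ=43°: B = A + 2.00·(cos43°, sin43°) = (1.4627, 1.3640)
θ=43°: |BD| = 5.7028
θ=43°: circle(B,5.00) ∩ circle(D,10.00): a=-3.7243, h=3.3361
θ=43°:   candidates: C₊=(-1.3556,5.4941) cross=19.025; C₋=(-2.9514,-0.9845) cross=-19.025
θ=43°:   branch - wants cross < 0 → take C=(-2.9514,-0.9845) (cross=-19.025)
θ=43°: ex = (C−B)/|BC| = (-0.8828,-0.4697); ey = (0.4697,-0.8828)
θ=43°: P = B + 1.23·ex + -1.82·ey = (-0.4780,2.3930)
θ=92°: B = A + 2.00·(cos92°, sin92°) = (-0.0698, 1.9988)
θ=92°: |BD| = 7.3469
θ=92°: circle(B,5.00) ∩ circle(D,10.00): a=-1.4307, h=4.7909
θ=92°:   candidates: C₊=(-0.1431,6.9982) cross=35.199; C₋=(-2.7500,-2.2222) cross=-35.199
θ=92°:   branch - wants cross < 0 → take C=(-2.7500,-2.2222) (cross=-35.199)
θ=92°: ex = (C−B)/|BC| = (-0.5360,-0.8442); ey = (0.8442,-0.5360)
θ=92°: P = B + 1.23·ex + -1.82·ey = (-2.2656,1.9360)
θ=196°: B = A + 2.00·(cos196°, sin196°) = (-1.9225, -0.5513)
θ=196°: |BD| = 8.9395
θ=196°: circle(B,5.00) ∩ circle(D,10.00): a=0.2749, h=4.9924
θ=196°:   candidates: C₊=(-1.9560,4.4486) cross=44.630; C₋=(-1.3403,-5.5173) cross=-44.630
θ=196°:   branch - wants cross < 0 → take C=(-1.3403,-5.5173) (cross=-44.630)
θ=196°: ex = (C−B)/|BC| = (0.1165,-0.9932); ey = (0.9932,0.1165)
θ=196°: P = B + 1.23·ex + -1.82·ey = (-3.5869,-1.9849)
θ=263°: B = A + 2.00·(cos263°, sin263°) = (-0.2437, -1.9851)
θ=263°: |BD| = 7.5108
θ=263°: circle(B,5.00) ∩ circle(D,10.00): a=-1.2374, h=4.8445
θ=263°:   candidates: C₊=(-2.7175,2.3601) cross=36.386; C₋=(-0.1567,-6.9843) cross=-36.386
θ=263°:   branch - wants cross < 0 → take C=(-0.1567,-6.9843) (cross=-36.386)
θ=263°: ex = (C−B)/|BC| = (0.0174,-0.9998); ey = (0.9998,0.0174)
θ=263°: P = B + 1.23·ex + -1.82·ey = (-2.0421,-3.2466)

θ=43°: -0.48 2.39
θ=92°: -2.27 1.94
θ=196°: -3.59 -1.98
θ=263°: -2.04 -3.25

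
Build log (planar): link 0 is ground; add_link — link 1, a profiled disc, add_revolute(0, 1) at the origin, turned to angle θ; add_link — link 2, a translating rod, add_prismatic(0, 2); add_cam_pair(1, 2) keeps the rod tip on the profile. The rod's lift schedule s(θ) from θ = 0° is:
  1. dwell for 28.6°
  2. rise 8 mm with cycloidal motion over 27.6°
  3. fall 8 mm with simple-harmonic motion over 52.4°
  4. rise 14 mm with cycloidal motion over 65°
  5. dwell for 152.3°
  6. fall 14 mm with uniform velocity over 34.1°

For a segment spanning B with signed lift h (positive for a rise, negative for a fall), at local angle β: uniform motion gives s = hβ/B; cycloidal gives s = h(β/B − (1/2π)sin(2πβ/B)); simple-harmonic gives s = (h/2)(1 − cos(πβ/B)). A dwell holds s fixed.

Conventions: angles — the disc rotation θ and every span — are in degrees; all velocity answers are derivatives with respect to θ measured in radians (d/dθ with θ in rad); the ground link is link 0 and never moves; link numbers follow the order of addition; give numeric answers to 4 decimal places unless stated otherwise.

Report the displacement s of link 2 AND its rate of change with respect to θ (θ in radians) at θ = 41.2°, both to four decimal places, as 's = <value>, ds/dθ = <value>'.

seg 1 [0°–28.6°] dwell: s stays 0.0000
seg 2 [28.6°–56.2°] cycloidal, h=8: θ=41.2° here. β=12.6, B=27.6. 8·(0.4565 − sin(2π·0.4565)/(2π)) = 3.3087 → s = 3.3087
velocity in seg [28.6°–56.2°] (cycloidal), θ in radians: β = 12.6° = 0.2199 rad, B = 27.6° = 0.4817 rad; ds/dθ = (h/B)(1 − cos(2πβ/B)) = (8/0.4817)(1 − cos(2π·0.4565)) = 32.599095 mm/rad

s = 3.3087, ds/dθ = 32.5991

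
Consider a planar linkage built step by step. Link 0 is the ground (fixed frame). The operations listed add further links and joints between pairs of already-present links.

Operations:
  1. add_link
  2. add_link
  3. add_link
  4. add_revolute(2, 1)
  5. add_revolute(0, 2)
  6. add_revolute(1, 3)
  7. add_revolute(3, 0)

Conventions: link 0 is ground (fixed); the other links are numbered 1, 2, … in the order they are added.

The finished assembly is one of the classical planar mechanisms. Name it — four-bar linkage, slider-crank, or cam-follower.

links: 4 (incl. ground); joints: 4 revolute, 0 prismatic, 0 higher (cam) pair, forming one closed loop
4 links in a single 4R loop → four-bar linkage

four-bar linkage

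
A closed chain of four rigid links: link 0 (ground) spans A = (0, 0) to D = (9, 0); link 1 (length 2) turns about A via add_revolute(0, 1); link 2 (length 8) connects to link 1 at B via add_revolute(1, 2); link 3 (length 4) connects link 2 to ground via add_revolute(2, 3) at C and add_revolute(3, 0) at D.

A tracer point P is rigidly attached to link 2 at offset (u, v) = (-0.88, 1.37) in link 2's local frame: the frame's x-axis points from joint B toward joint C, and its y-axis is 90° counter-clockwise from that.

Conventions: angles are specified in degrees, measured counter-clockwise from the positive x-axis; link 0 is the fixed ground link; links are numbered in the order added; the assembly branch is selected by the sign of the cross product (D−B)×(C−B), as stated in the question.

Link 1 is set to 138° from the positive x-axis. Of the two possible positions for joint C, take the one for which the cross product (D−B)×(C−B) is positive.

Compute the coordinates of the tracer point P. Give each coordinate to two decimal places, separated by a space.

A=(0,0), D=(9.00,0)
B = A + 2.00·(cos138°, sin138°) = (-1.4863, 1.3383)
|BD| = 10.5713
circle(B,8.00) ∩ circle(D,4.00): a=7.5560, h=2.6282
  candidates: C₊=(6.3416,2.9888) cross=27.784; C₋=(5.6762,-2.2253) cross=-27.784
  branch + wants cross > 0 → take C=(6.3416,2.9888) (cross=27.784)
ex = (C−B)/|BC| = (0.9785,0.2063); ey = (-0.2063,0.9785)
P = B + -0.88·ex + 1.37·ey = (-2.6300,2.4972)

-2.63 2.50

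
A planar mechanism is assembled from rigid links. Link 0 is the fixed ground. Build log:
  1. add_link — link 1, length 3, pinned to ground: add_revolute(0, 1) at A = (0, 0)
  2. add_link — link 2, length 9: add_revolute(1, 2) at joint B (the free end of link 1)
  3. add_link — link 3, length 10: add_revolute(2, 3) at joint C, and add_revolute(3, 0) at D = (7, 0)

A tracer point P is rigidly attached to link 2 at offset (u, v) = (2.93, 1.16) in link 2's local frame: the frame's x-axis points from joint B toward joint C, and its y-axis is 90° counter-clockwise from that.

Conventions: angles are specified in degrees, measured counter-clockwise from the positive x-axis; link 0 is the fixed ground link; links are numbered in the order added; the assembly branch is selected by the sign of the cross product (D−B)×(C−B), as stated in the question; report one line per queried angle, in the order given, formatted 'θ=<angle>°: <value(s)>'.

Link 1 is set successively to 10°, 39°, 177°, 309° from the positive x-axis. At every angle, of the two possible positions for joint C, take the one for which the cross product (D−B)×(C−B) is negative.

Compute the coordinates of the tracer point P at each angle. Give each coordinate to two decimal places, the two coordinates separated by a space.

A=(0,0), D=(7.00,0)
θ=10°: B = A + 3.00·(cos10°, sin10°) = (2.9544, 0.5209)
θ=10°: |BD| = 4.0790
θ=10°: circle(B,9.00) ∩ circle(D,10.00): a=-0.2895, h=8.9953
θ=10°:   candidates: C₊=(3.8161,9.4796) cross=36.692; C₋=(1.5184,-8.3638) cross=-36.692
θ=10°:   branch - wants cross < 0 → take C=(1.5184,-8.3638) (cross=-36.692)
θ=10°: ex = (C−B)/|BC| = (-0.1596,-0.9872); ey = (0.9872,-0.1596)
θ=10°: P = B + 2.93·ex + 1.16·ey = (3.6321,-2.5566)
θ=39°: B = A + 3.00·(cos39°, sin39°) = (2.3314, 1.8880)
θ=39°: |BD| = 5.0359
θ=39°: circle(B,9.00) ∩ circle(D,10.00): a=0.6315, h=8.9778
θ=39°:   candidates: C₊=(6.2827,9.9742) cross=45.211; C₋=(-0.4490,-6.6718) cross=-45.211
θ=39°:   branch - wants cross < 0 → take C=(-0.4490,-6.6718) (cross=-45.211)
θ=39°: ex = (C−B)/|BC| = (-0.3089,-0.9511); ey = (0.9511,-0.3089)
θ=39°: P = B + 2.93·ex + 1.16·ey = (2.5295,-1.2571)
θ=177°: B = A + 3.00·(cos177°, sin177°) = (-2.9959, 0.1570)
θ=177°: |BD| = 9.9971
θ=177°: circle(B,9.00) ∩ circle(D,10.00): a=4.0483, h=8.0381
θ=177°:   candidates: C₊=(1.1781,8.1306) cross=80.358; C₋=(0.9257,-7.9437) cross=-80.358
θ=177°:   branch - wants cross < 0 → take C=(0.9257,-7.9437) (cross=-80.358)
θ=177°: ex = (C−B)/|BC| = (0.4357,-0.9001); ey = (0.9001,0.4357)
θ=177°: P = B + 2.93·ex + 1.16·ey = (-0.6751,-1.9748)
θ=309°: B = A + 3.00·(cos309°, sin309°) = (1.8880, -2.3314)
θ=309°: |BD| = 5.6186
θ=309°: circle(B,9.00) ∩ circle(D,10.00): a=1.1185, h=8.9302
θ=309°:   candidates: C₊=(-0.8000,6.2578) cross=50.175; C₋=(6.6112,-9.9924) cross=-50.175
θ=309°:   branch - wants cross < 0 → take C=(6.6112,-9.9924) (cross=-50.175)
θ=309°: ex = (C−B)/|BC| = (0.5248,-0.8512); ey = (0.8512,0.5248)
θ=309°: P = B + 2.93·ex + 1.16·ey = (4.4131,-4.2167)

θ=10°: 3.63 -2.56
θ=39°: 2.53 -1.26
θ=177°: -0.68 -1.97
θ=309°: 4.41 -4.22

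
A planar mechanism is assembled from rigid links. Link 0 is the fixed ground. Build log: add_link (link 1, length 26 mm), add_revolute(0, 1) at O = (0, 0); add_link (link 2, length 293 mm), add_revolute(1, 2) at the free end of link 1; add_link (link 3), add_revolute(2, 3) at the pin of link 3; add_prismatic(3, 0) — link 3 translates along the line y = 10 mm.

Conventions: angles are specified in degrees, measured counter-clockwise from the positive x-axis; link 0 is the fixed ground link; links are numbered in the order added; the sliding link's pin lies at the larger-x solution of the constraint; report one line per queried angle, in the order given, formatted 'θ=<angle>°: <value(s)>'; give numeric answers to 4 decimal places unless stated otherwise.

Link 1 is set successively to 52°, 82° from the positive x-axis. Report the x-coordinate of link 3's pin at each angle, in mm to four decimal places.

geometry: r = 26 mm, L = 293 mm, e = 10 mm
θ=52°: crank pin P = (r cos θ, r sin θ) = (16.007198, 20.488280)
θ=52°: h = r sin θ − e = 20.488280 − 10 = 10.488280
θ=52°: x = r cos θ + √(L² − h²) = 16.007198 + 292.812220 = 308.819418
θ=82°: crank pin P = (r cos θ, r sin θ) = (3.618501, 25.746970)
θ=82°: h = r sin θ − e = 25.746970 − 10 = 15.746970
θ=82°: x = r cos θ + √(L² − h²) = 3.618501 + 292.576542 = 296.195043

θ=52°: 308.8194
θ=82°: 296.1950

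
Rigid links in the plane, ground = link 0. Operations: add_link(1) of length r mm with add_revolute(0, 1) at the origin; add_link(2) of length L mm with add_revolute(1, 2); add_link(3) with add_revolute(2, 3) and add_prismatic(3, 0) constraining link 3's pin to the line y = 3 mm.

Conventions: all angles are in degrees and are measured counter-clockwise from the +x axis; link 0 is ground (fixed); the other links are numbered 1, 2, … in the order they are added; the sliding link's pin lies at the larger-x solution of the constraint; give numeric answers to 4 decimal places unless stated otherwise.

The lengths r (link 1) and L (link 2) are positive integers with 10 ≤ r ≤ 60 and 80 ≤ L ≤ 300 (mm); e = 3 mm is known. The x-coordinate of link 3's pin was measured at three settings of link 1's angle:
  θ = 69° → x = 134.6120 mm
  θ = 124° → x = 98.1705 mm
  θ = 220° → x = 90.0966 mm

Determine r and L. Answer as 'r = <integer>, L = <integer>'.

constraint per measurement: (x − r cos θ)² + (r sin θ − e)² = L²
subtracting the θ₁ and θ₂ equations cancels the r² and L² terms:
r = (x₁² − x₂²) / (2[(x₁cos θ₁ + e sin θ₁) − (x₂cos θ₂ + e sin θ₂)]) = 41.0000 → r = 41
L² = (x₁ − r cos θ₁)² + (r sin θ₁ − e)² = 15624.9984 → L = 125.0000 → L = 125
check at θ₃=220°: x = 90.0966 (printed 90.0966) ✓

r = 41, L = 125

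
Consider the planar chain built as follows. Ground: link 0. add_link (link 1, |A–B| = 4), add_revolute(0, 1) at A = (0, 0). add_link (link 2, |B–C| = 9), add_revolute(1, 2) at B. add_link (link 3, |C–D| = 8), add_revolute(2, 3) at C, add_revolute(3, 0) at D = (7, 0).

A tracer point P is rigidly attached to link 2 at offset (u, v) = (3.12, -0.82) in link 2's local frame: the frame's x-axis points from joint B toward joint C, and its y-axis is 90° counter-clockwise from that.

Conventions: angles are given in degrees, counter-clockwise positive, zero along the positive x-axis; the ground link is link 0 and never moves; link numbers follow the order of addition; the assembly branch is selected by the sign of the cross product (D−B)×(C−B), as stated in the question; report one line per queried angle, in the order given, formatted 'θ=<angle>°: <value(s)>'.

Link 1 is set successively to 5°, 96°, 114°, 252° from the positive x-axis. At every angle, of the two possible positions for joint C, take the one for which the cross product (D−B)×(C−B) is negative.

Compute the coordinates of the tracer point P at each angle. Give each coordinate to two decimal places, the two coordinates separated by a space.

A=(0,0), D=(7.00,0)
θ=5°: B = A + 4.00·(cos5°, sin5°) = (3.9848, 0.3486)
θ=5°: |BD| = 3.0353
θ=5°: circle(B,9.00) ∩ circle(D,8.00): a=4.3180, h=7.8965
θ=5°:   candidates: C₊=(9.1812,7.6969) cross=23.968; C₋=(7.3673,-7.9916) cross=-23.968
θ=5°:   branch - wants cross < 0 → take C=(7.3673,-7.9916) (cross=-23.968)
θ=5°: ex = (C−B)/|BC| = (0.3758,-0.9267); ey = (0.9267,0.3758)
θ=5°: P = B + 3.12·ex + -0.82·ey = (4.3975,-2.8508)
θ=96°: B = A + 4.00·(cos96°, sin96°) = (-0.4181, 3.9781)
θ=96°: |BD| = 8.4175
θ=96°: circle(B,9.00) ∩ circle(D,8.00): a=5.2185, h=7.3326
θ=96°:   candidates: C₊=(7.6462,7.9739) cross=61.722; C₋=(0.7155,-4.9502) cross=-61.722
θ=96°:   branch - wants cross < 0 → take C=(0.7155,-4.9502) (cross=-61.722)
θ=96°: ex = (C−B)/|BC| = (0.1260,-0.9920); ey = (0.9920,0.1260)
θ=96°: P = B + 3.12·ex + -0.82·ey = (-0.8386,0.7797)
θ=114°: B = A + 4.00·(cos114°, sin114°) = (-1.6269, 3.6542)
θ=114°: |BD| = 9.3690
θ=114°: circle(B,9.00) ∩ circle(D,8.00): a=5.5917, h=7.0521
θ=114°:   candidates: C₊=(6.2725,7.9669) cross=66.071; C₋=(0.7714,-5.0204) cross=-66.071
θ=114°:   branch - wants cross < 0 → take C=(0.7714,-5.0204) (cross=-66.071)
θ=114°: ex = (C−B)/|BC| = (0.2665,-0.9638); ey = (0.9638,0.2665)
θ=114°: P = B + 3.12·ex + -0.82·ey = (-1.5859,0.4285)
θ=252°: B = A + 4.00·(cos252°, sin252°) = (-1.2361, -3.8042)
θ=252°: |BD| = 9.0722
θ=252°: circle(B,9.00) ∩ circle(D,8.00): a=5.4730, h=7.1446
θ=252°:   candidates: C₊=(0.7366,4.9769) cross=64.818; C₋=(6.7285,-7.9954) cross=-64.818
θ=252°:   branch - wants cross < 0 → take C=(6.7285,-7.9954) (cross=-64.818)
θ=252°: ex = (C−B)/|BC| = (0.8850,-0.4657); ey = (0.4657,0.8850)
θ=252°: P = B + 3.12·ex + -0.82·ey = (1.1431,-5.9828)

θ=5°: 4.40 -2.85
θ=96°: -0.84 0.78
θ=114°: -1.59 0.43
θ=252°: 1.14 -5.98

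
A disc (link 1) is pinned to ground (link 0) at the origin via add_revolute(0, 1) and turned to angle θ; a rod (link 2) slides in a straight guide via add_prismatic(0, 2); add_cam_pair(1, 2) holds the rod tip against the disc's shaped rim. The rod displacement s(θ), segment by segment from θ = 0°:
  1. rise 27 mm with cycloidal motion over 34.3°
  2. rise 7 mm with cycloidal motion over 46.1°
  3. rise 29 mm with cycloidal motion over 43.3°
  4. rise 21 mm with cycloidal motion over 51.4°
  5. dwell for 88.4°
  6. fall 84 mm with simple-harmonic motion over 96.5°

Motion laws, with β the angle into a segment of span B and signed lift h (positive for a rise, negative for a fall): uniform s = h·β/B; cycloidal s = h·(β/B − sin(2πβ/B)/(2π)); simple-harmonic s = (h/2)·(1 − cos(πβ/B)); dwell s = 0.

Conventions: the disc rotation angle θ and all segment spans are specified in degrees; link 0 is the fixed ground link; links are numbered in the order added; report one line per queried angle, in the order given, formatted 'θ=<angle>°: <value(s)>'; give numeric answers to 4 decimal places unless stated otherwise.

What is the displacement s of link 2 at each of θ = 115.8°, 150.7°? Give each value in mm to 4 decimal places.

segment 1 (0° to 34.3°, cycloidal, h = 27) is passed completely: s = 0.0000 + (27) = 27.0000
segment 2 (34.3° to 80.4°, cycloidal, h = 7) is passed completely: s = 27.0000 + (7) = 34.0000
θ = 115.8° falls in segment 3 (80.4° to 123.7°, cycloidal, h = 29): β = 115.8 − 80.4 = 35.4°, B = 43.3°; Δs = 29·(0.8176 − sin(2π·0.8176)/(2π)) = 27.9150; s = 34.0000 + 27.9150 = 61.9150
segment 3 (80.4° to 123.7°, cycloidal, h = 29) is passed completely: s = 34.0000 + (29) = 63.0000
θ = 150.7° falls in segment 4 (123.7° to 175.1°, cycloidal, h = 21): β = 150.7 − 123.7 = 27°, B = 51.4°; Δs = 21·(0.5253 − sin(2π·0.5253)/(2π)) = 11.5600; s = 63.0000 + 11.5600 = 74.5600

θ=115.8°: 61.9150
θ=150.7°: 74.5600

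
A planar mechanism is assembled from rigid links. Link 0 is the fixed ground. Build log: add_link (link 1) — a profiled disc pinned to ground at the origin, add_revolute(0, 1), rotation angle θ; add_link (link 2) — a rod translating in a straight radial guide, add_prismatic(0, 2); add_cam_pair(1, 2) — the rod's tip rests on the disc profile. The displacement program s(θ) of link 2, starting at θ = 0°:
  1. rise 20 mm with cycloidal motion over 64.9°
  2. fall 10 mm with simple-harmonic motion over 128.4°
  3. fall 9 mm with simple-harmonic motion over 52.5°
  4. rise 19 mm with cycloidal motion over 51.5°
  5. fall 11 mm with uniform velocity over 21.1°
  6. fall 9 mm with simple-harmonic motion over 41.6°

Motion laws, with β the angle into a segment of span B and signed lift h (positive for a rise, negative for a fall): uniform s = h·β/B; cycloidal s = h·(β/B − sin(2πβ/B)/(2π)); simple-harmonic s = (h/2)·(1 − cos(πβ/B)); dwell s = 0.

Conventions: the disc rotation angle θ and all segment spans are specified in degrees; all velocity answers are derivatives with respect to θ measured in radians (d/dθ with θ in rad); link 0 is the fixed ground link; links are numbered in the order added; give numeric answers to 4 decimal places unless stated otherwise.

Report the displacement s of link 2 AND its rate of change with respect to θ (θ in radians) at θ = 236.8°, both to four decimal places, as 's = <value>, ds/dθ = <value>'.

seg 1 [0°–64.9°] cycloidal, h=20: full span → s += 20 → s = 20.0000
seg 2 [64.9°–193.3°] simple-harmonic, h=-10: full span → s += -10 → s = 10.0000
seg 3 [193.3°–245.8°] simple-harmonic, h=-9: θ=236.8° here. β=43.5, B=52.5. -9/2·(1 − cos(π·0.8286)) = -8.3630 → s = 1.6370
velocity in seg [193.3°–245.8°] (simple-harmonic), θ in radians: β = 43.5° = 0.7592 rad, B = 52.5° = 0.9163 rad; ds/dθ = (πh/(2B)) sin(πβ/B) = (π·(-9)/(2·0.9163)) sin(π·0.8286) = -7.913303 mm/rad

s = 1.6370, ds/dθ = -7.9133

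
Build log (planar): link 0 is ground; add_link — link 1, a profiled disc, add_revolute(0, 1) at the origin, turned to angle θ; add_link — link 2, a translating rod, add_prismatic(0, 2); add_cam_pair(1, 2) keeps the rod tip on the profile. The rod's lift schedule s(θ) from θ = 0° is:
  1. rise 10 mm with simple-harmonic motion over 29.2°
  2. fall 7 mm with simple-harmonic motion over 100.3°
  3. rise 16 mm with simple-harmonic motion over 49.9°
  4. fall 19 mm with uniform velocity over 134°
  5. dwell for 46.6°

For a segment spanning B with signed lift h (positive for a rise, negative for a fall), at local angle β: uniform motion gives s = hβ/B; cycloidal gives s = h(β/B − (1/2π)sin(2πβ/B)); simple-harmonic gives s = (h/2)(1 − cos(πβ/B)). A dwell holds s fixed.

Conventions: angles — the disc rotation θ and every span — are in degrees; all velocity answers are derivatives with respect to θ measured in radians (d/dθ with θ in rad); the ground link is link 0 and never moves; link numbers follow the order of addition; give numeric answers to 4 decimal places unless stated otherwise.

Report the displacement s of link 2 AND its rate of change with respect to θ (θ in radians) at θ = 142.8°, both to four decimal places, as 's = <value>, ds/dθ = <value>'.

seg 1 [0°–29.2°] simple-harmonic, h=10: full span → s += 10 → s = 10.0000
seg 2 [29.2°–129.5°] simple-harmonic, h=-7: full span → s += -7 → s = 3.0000
seg 3 [129.5°–179.4°] simple-harmonic, h=16: θ=142.8° here. β=13.3, B=49.9. 16/2·(1 − cos(π·0.2665)) = 2.6445 → s = 5.6445
velocity in seg [129.5°–179.4°] (simple-harmonic), θ in radians: β = 13.3° = 0.2321 rad, B = 49.9° = 0.8709 rad; ds/dθ = (πh/(2B)) sin(πβ/B) = (π·16/(2·0.8709)) sin(π·0.2665) = 21.437355 mm/rad

s = 5.6445, ds/dθ = 21.4374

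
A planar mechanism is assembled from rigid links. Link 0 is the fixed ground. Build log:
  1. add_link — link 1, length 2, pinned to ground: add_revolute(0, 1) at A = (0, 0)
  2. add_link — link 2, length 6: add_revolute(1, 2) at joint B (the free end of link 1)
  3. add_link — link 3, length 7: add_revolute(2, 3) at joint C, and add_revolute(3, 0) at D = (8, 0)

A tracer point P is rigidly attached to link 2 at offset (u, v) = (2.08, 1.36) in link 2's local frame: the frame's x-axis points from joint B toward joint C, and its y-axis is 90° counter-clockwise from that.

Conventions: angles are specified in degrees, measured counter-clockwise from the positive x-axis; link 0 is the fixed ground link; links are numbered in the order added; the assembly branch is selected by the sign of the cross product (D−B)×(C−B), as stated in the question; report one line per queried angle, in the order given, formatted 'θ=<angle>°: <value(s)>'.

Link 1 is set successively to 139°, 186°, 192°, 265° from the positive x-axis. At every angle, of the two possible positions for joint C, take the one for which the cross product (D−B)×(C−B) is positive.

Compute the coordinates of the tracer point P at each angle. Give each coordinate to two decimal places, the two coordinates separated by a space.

A=(0,0), D=(8.00,0)
θ=139°: B = A + 2.00·(cos139°, sin139°) = (-1.5094, 1.3121)
θ=139°: |BD| = 9.5995
θ=139°: circle(B,6.00) ∩ circle(D,7.00): a=4.1226, h=4.3593
θ=139°:   candidates: C₊=(3.1704,5.0670) cross=41.848; C₋=(1.9787,-3.5698) cross=-41.848
θ=139°:   branch + wants cross > 0 → take C=(3.1704,5.0670) (cross=41.848)
θ=139°: ex = (C−B)/|BC| = (0.7800,0.6258); ey = (-0.6258,0.7800)
θ=139°: P = B + 2.08·ex + 1.36·ey = (-0.7382,3.6746)
θ=186°: B = A + 2.00·(cos186°, sin186°) = (-1.9890, -0.2091)
θ=186°: |BD| = 9.9912
θ=186°: circle(B,6.00) ∩ circle(D,7.00): a=4.3450, h=4.1377
θ=186°:   candidates: C₊=(2.2685,4.0187) cross=41.341; C₋=(2.4416,-4.2549) cross=-41.341
θ=186°:   branch + wants cross > 0 → take C=(2.2685,4.0187) (cross=41.341)
θ=186°: ex = (C−B)/|BC| = (0.7096,0.7046); ey = (-0.7046,0.7096)
θ=186°: P = B + 2.08·ex + 1.36·ey = (-1.4714,2.2216)
θ=192°: B = A + 2.00·(cos192°, sin192°) = (-1.9563, -0.4158)
θ=192°: |BD| = 9.9650
θ=192°: circle(B,6.00) ∩ circle(D,7.00): a=4.3302, h=4.1532
θ=192°:   candidates: C₊=(2.1968,3.9145) cross=41.387; C₋=(2.5434,-4.3847) cross=-41.387
θ=192°:   branch + wants cross > 0 → take C=(2.1968,3.9145) (cross=41.387)
θ=192°: ex = (C−B)/|BC| = (0.6922,0.7217); ey = (-0.7217,0.6922)
θ=192°: P = B + 2.08·ex + 1.36·ey = (-1.4981,2.0267)
θ=265°: B = A + 2.00·(cos265°, sin265°) = (-0.1743, -1.9924)
θ=265°: |BD| = 8.4136
θ=265°: circle(B,6.00) ∩ circle(D,7.00): a=3.4343, h=4.9200
θ=265°:   candidates: C₊=(1.9972,3.6009) cross=41.395; C₋=(4.3273,-5.9592) cross=-41.395
θ=265°:   branch + wants cross > 0 → take C=(1.9972,3.6009) (cross=41.395)
θ=265°: ex = (C−B)/|BC| = (0.3619,0.9322); ey = (-0.9322,0.3619)
θ=265°: P = B + 2.08·ex + 1.36·ey = (-0.6893,0.4388)

θ=139°: -0.74 3.67
θ=186°: -1.47 2.22
θ=192°: -1.50 2.03
θ=265°: -0.69 0.44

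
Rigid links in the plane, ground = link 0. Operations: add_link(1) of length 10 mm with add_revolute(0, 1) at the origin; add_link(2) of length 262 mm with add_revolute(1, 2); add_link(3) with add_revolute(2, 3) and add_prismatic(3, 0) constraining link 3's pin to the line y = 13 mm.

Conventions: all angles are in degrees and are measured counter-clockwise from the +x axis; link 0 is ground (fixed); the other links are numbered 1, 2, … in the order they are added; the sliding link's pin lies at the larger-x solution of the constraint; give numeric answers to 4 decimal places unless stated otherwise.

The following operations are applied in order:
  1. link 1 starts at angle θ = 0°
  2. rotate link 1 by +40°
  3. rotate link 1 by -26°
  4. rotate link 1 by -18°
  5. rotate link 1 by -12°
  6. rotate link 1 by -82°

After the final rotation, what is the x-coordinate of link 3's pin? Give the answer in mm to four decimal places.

geometry: r = 10 mm, L = 262 mm, e = 13 mm; θ starts at 0°
rotate link 1 by +40°: θ ← 0° +40° = 40°
rotate link 1 by -26°: θ ← 40° -26° = 14°
rotate link 1 by -18°: θ ← 14° -18° = -4°
rotate link 1 by -12°: θ ← -4° -12° = -16°
rotate link 1 by -82°: θ ← -16° -82° = -98°
crank pin P = (r cos θ, r sin θ) = (-1.391731, -9.902681)
h = r sin θ − e = -9.902681 − 13 = -22.902681
x = r cos θ + √(L² − h²) = -1.391731 + 260.997064 = 259.605333

259.6053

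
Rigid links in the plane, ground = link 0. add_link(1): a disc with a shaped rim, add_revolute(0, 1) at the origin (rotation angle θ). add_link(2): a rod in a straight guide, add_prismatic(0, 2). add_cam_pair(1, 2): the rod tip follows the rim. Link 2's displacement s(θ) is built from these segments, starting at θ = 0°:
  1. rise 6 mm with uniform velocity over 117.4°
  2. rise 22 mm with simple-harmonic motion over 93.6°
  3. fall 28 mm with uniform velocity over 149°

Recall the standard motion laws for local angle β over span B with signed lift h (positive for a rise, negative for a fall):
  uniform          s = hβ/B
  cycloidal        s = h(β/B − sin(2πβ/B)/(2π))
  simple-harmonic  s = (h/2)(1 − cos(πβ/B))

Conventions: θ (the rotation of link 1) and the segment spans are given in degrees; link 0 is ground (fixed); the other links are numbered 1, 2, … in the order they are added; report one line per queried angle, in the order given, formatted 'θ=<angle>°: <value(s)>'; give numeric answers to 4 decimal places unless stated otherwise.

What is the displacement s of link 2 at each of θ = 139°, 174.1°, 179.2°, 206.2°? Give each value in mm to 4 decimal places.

segment 1 (0° to 117.4°, uniform, h = 6) is passed completely: s = 0.0000 + (6) = 6.0000
θ = 139° falls in segment 2 (117.4° to 211°, simple-harmonic, h = 22): β = 139 − 117.4 = 21.6°, B = 93.6°; Δs = 22/2·(1 − cos(π·0.2308)) = 2.7664; s = 6.0000 + 2.7664 = 8.7664
θ = 174.1° falls in segment 2 (117.4° to 211°, simple-harmonic, h = 22): β = 174.1 − 117.4 = 56.7°, B = 93.6°; Δs = 22/2·(1 − cos(π·0.6058)) = 14.5882; s = 6.0000 + 14.5882 = 20.5882
θ = 179.2° falls in segment 2 (117.4° to 211°, simple-harmonic, h = 22): β = 179.2 − 117.4 = 61.8°, B = 93.6°; Δs = 22/2·(1 − cos(π·0.6603)) = 16.3071; s = 6.0000 + 16.3071 = 22.3071
θ = 206.2° falls in segment 2 (117.4° to 211°, simple-harmonic, h = 22): β = 206.2 − 117.4 = 88.8°, B = 93.6°; Δs = 22/2·(1 − cos(π·0.9487)) = 21.8576; s = 6.0000 + 21.8576 = 27.8576

θ=139°: 8.7664
θ=174.1°: 20.5882
θ=179.2°: 22.3071
θ=206.2°: 27.8576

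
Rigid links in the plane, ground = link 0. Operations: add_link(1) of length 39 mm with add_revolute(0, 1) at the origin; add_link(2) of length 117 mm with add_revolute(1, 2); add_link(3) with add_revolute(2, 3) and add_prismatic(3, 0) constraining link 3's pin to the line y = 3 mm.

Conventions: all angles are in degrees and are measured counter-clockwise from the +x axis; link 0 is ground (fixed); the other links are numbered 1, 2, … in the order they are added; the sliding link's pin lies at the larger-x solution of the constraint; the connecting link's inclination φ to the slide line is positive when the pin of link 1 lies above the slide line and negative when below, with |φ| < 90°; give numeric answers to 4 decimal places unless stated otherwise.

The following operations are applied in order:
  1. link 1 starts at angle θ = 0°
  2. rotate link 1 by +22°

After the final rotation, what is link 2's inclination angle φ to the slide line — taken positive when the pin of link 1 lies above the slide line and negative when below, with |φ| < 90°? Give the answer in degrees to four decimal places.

geometry: r = 39 mm, L = 117 mm, e = 3 mm; θ starts at 0°
rotate link 1 by +22°: θ ← 0° +22° = 22°
h = r sin θ − e = 14.609657 − 3 = 11.609657
sin φ = h / L = 11.609657 / 117 = 0.09922784
φ = arcsin(0.09922784) = 5.694708°

5.6947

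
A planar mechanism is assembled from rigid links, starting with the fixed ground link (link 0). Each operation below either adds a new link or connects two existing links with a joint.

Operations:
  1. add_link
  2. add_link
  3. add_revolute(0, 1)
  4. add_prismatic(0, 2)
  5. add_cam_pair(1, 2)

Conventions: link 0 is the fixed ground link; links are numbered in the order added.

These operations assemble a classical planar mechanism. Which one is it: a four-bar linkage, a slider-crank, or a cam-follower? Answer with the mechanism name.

links: 3 (incl. ground); joints: 1 revolute, 1 prismatic, 1 higher (cam) pair, forming one closed loop
3 links, revolute + prismatic + higher pair in one loop → cam-follower

cam-follower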